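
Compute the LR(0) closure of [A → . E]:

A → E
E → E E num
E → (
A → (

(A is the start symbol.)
{ [A → . E], [E → . (], [E → . E E num] }

To compute CLOSURE, for each item [A → α.Bβ] where B is a non-terminal, add [B → .γ] for all productions B → γ; repeat for the newly added items until nothing changes.

Start with: [A → . E]
  [A → . E] has the dot before E: add [E → . E E num], [E → . (]
No further items can be added.

CLOSURE = { [A → . E], [E → . (], [E → . E E num] }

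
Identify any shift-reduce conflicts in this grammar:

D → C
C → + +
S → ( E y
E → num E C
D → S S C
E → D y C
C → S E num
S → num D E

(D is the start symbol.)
No shift-reduce conflicts

Augment with D' → D and build the canonical LR(0) collection (I0 = CLOSURE({[D' → . D]}), then GOTO on every symbol after a dot until no new states appear). It has 24 states:
  I0: { [C → . + +], [C → . S E num], [D → . C], [D → . S S C], [D' → . D], [S → . ( E y], [S → . num D E] }  — shift
  I1: { [C → . + +], [C → . S E num], [D → . C], [D → . S S C], [E → . D y C], [E → . num E C], [S → ( . E y], [S → . ( E y], [S → . num D E] }  — shift
  I2: { [C → + . +] }  — shift
  I3: { [D → C .] }  — reduce
  I4: { [D' → D .] }  — accept
  I5: { [C → . + +], [C → . S E num], [C → S . E num], [D → . C], [D → . S S C], [D → S . S C], [E → . D y C], [E → . num E C], [S → . ( E y], [S → . num D E] }  — shift
  I6: { [C → . + +], [C → . S E num], [D → . C], [D → . S S C], [S → . ( E y], [S → . num D E], [S → num . D E] }  — shift
  I7: { [C → . + +], [C → . S E num], [D → . C], [D → . S S C], [E → . D y C], [E → . num E C], [S → . ( E y], [S → . num D E], [S → num D . E] }  — shift
  I8: { [E → D . y C] }  — shift
  I9: { [S → num D E .] }  — reduce
  I10: { [C → . + +], [C → . S E num], [D → . C], [D → . S S C], [E → . D y C], [E → . num E C], [E → num . E C], [S → . ( E y], [S → . num D E], [S → num . D E] }  — shift
  I11: { [C → . + +], [C → . S E num], [D → . C], [D → . S S C], [E → . D y C], [E → . num E C], [E → D . y C], [S → . ( E y], [S → . num D E], [S → num D . E] }  — shift
  I12: { [C → . + +], [C → . S E num], [E → num E . C], [S → . ( E y], [S → . num D E] }  — shift
  I13: { [E → num E C .] }  — reduce
  I14: { [C → . + +], [C → . S E num], [C → S . E num], [D → . C], [D → . S S C], [E → . D y C], [E → . num E C], [S → . ( E y], [S → . num D E] }  — shift
  I15: { [C → S E . num] }  — shift
  I16: { [C → S E num .] }  — reduce
  I17: { [C → . + +], [C → . S E num], [E → D y . C], [S → . ( E y], [S → . num D E] }  — shift
  I18: { [E → D y C .] }  — reduce
  I19: { [C → . + +], [C → . S E num], [C → S . E num], [D → . C], [D → . S S C], [D → S . S C], [D → S S . C], [E → . D y C], [E → . num E C], [S → . ( E y], [S → . num D E] }  — shift
  I20: { [D → C .], [D → S S C .] }  — 2 reduces
  I21: { [C → + + .] }  — reduce
  I22: { [S → ( E . y] }  — shift
  I23: { [S → ( E y .] }  — reduce

No state contains both a complete item and a shift item.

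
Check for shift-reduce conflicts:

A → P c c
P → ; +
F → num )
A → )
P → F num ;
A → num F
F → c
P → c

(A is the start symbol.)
A shift-reduce conflict occurs when an LR(0) state has both:
  - a complete (reduce) item [A → α .] (dot at the end), and
  - a shift item [B → β . c γ] (dot before a terminal).

Augment with A' → A and build the canonical LR(0) collection (I0 = CLOSURE({[A' → . A]}), then GOTO on every symbol after a dot until no new states appear). It has 17 states:
  I0: { [A → . )], [A → . P c c], [A → . num F], [A' → . A], [F → . c], [F → . num )], [P → . ; +], [P → . F num ;], [P → . c] }  — shift
  I1: { [A → ) .] }  — reduce
  I2: { [P → ; . +] }  — shift
  I3: { [A' → A .] }  — accept
  I4: { [P → F . num ;] }  — shift
  I5: { [A → P . c c] }  — shift
  I6: { [F → c .], [P → c .] }  — 2 reduces
  I7: { [A → num . F], [F → . c], [F → . num )], [F → num . )] }  — shift
  I8: { [F → num ) .] }  — reduce
  I9: { [A → num F .] }  — reduce
  I10: { [F → c .] }  — reduce
  I11: { [F → num . )] }  — shift
  I12: { [A → P c . c] }  — shift
  I13: { [A → P c c .] }  — reduce
  I14: { [P → F num . ;] }  — shift
  I15: { [P → F num ; .] }  — reduce
  I16: { [P → ; + .] }  — reduce

No state contains both a complete item and a shift item.

Answer: No shift-reduce conflicts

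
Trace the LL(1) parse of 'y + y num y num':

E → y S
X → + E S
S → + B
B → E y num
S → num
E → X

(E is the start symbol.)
LL(1) parsing maintains a stack (initially the start symbol over $) and the input. At each step: if the stack top is a terminal, match it against the current input token; if it is a non-terminal N, replace it with the RHS of M[N, lookahead] (the unique production whose predict set contains the lookahead).

Stack is shown with the top on the left.

Stack        Input              Action
--------------------------------------
E $          y + y num y num $  output E → y S
y S $        y + y num y num $  match 'y'
S $          + y num y num $    output S → + B
+ B $        + y num y num $    match '+'
B $          y num y num $      output B → E y num
E y num $    y num y num $      output E → y S
y S y num $  y num y num $      match 'y'
S y num $    num y num $        output S → num
num y num $  num y num $        match 'num'
y num $      y num $            match 'y'
num $        num $              match 'num'
$            $                  accept

The string is accepted.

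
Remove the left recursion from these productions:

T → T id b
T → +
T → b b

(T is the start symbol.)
T → + T'
T → b b T'
T' → id b T'
T' → ε

T is directly left-recursive. The standard transformation for
  A → A α₁ | ... | A α_m | β₁ | ... | β_n
is
  A  → β₁ A' | ... | β_n A'
  A' → α₁ A' | ... | α_m A' | ε

T → + becomes T → + T'
T → b b becomes T → b b T'
T → T id b becomes T' → id b T'
Add T' → ε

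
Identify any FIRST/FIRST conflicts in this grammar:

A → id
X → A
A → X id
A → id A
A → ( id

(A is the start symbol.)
FIRST sets of the non-terminals at (or reachable through a nullable prefix from) the front of some alternative:
  FIRST(X) = { '(', 'id' }

Productions for A:
  A → id: FIRST = { 'id' }
  A → X id: FIRST = { '(', 'id' }
  A → id A: FIRST = { 'id' }
  A → ( id: FIRST = { '(' }
X has only one production, so no FIRST/FIRST conflict is possible there.

Conflict for A: A → id and A → X id
  Overlap: { 'id' }
Conflict for A: A → id and A → id A
  Overlap: { 'id' }
Conflict for A: A → X id and A → id A
  Overlap: { 'id' }
Conflict for A: A → X id and A → ( id
  Overlap: { '(' }

Answer: Yes. A → id / A → X id on { 'id' }; A → id / A → id A on { 'id' }; A → X id / A → id A on { 'id' }; A → X id / A → '(' id on { '(' }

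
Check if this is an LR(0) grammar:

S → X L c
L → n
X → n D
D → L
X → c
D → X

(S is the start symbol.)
No. Shift-reduce conflict between [L → n .] and [L → . n]

A grammar is LR(0) if no state in the canonical LR(0) collection has:
  - both a shift item (dot before a terminal) and a complete item (shift-reduce conflict), or
  - two or more complete items (reduce-reduce conflict; the accept item [S' → S .] counts as a complete item here).

Augment with S' → S and build the canonical LR(0) collection (I0 = CLOSURE({[S' → . S]}), then GOTO on every symbol after a dot until no new states appear). It has 12 states:
  I0: { [S → . X L c], [S' → . S], [X → . c], [X → . n D] }  — shift
  I1: { [S' → S .] }  — accept
  I2: { [L → . n], [S → X . L c] }  — shift
  I3: { [X → c .] }  — reduce
  I4: { [D → . L], [D → . X], [L → . n], [X → . c], [X → . n D], [X → n . D] }  — shift
  I5: { [X → n D .] }  — reduce
  I6: { [D → L .] }  — reduce
  I7: { [D → X .] }  — reduce
  I8: { [D → . L], [D → . X], [L → . n], [L → n .], [X → . c], [X → . n D], [X → n . D] }  — shift, reduce
  I9: { [S → X L . c] }  — shift
  I10: { [L → n .] }  — reduce
  I11: { [S → X L c .] }  — reduce

Conflict in state I8:
  Shift-reduce conflict between [L → n .] and [L → . n]
So the grammar is NOT LR(0).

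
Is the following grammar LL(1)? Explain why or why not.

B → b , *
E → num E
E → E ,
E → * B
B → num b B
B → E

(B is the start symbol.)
No. Predict set conflict for B: { 'num' }

Relevant sets:
  FIRST(E) = { '*', 'num' }

For B:
  PREDICT(B → b ',' '*') = { 'b' }
  PREDICT(B → num b B) = { 'num' }
  PREDICT(B → E) = { '*', 'num' }
For E:
  PREDICT(E → num E) = { 'num' }
  PREDICT(E → E ',') = { '*', 'num' }
  PREDICT(E → '*' B) = { '*' }

Conflict found: Predict set conflict for B: { 'num' }
The grammar is NOT LL(1).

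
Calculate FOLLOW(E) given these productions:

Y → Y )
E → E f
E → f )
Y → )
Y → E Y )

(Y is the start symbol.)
{ ')', 'f' }

In E → E f: E is followed by f, add FIRST(f) \ {ε} = { 'f' }
In Y → E Y ): E is followed by Y ')', add FIRST(Y ')') \ {ε} = { ')', 'f' }

Taking the union: FOLLOW(E) = { ')', 'f' }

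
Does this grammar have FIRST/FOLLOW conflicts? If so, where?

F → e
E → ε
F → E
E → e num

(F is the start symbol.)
No FIRST/FOLLOW conflicts.

A FIRST/FOLLOW conflict occurs when a non-terminal N has a nullable alternative N → β (β ⇒* ε) and another alternative N → α with FIRST(α) ∩ FOLLOW(N) ≠ ∅: on such a lookahead the parser cannot decide between expanding α and letting N vanish via β.

Nullable non-terminals: E, F.
FIRST sets used below: FIRST(E) = { 'e', ε }

E: nullable alternative(s) E → ε; FOLLOW(E) = { $ }
  E → ε: FIRST \ {ε} = { } — this is the only nullable alternative, skip
  E → e num: FIRST \ {ε} = { 'e' } — disjoint from FOLLOW(E)

F: nullable alternative(s) F → E; FOLLOW(F) = { $ }
  F → e: FIRST \ {ε} = { 'e' } — disjoint from FOLLOW(F)
  F → E: FIRST \ {ε} = { 'e' } — this is the only nullable alternative, skip

No FIRST/FOLLOW conflicts found.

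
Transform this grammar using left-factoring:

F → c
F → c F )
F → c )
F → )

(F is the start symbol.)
F → c F'
F' → ε
F' → F )
F' → )
F → )

Left-factoring transforms A → αβ₁ | αβ₂ into A → αA' and A' → β₁ | β₂
(α is the longest common prefix among the alternatives). Repeat until
no nonterminal has two alternatives with a common prefix.

Round 1: F has alternatives sharing prefix 'c'. Introduce F': F → c F'
  Add: F' → ε
  Add: F' → F )
  Add: F' → )

No remaining common prefixes — done.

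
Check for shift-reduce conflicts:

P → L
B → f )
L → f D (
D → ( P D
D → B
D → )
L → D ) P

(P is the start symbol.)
No shift-reduce conflicts

Augment with P' → P and build the canonical LR(0) collection (I0 = CLOSURE({[P' → . P]}), then GOTO on every symbol after a dot until no new states appear). It has 17 states:
  I0: { [B → . f )], [D → . ( P D], [D → . )], [D → . B], [L → . D ) P], [L → . f D (], [P → . L], [P' → . P] }  — shift
  I1: { [B → . f )], [D → ( . P D], [D → . ( P D], [D → . )], [D → . B], [L → . D ) P], [L → . f D (], [P → . L] }  — shift
  I2: { [D → ) .] }  — reduce
  I3: { [D → B .] }  — reduce
  I4: { [L → D . ) P] }  — shift
  I5: { [P → L .] }  — reduce
  I6: { [P' → P .] }  — accept
  I7: { [B → . f )], [B → f . )], [D → . ( P D], [D → . )], [D → . B], [L → f . D (] }  — shift
  I8: { [B → f ) .], [D → ) .] }  — 2 reduces
  I9: { [L → f D . (] }  — shift
  I10: { [B → f . )] }  — shift
  I11: { [B → f ) .] }  — reduce
  I12: { [L → f D ( .] }  — reduce
  I13: { [B → . f )], [D → . ( P D], [D → . )], [D → . B], [L → . D ) P], [L → . f D (], [L → D ) . P], [P → . L] }  — shift
  I14: { [L → D ) P .] }  — reduce
  I15: { [B → . f )], [D → ( P . D], [D → . ( P D], [D → . )], [D → . B] }  — shift
  I16: { [D → ( P D .] }  — reduce

No state contains both a complete item and a shift item.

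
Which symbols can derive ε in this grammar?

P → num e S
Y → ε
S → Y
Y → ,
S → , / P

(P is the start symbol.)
A non-terminal is nullable if it can derive ε (the empty string): either it has an ε-production, or it has a production whose right-hand side consists entirely of nullable non-terminals.

ε-productions: Y → ε
So Y is immediately nullable.
S → Y: every symbol on the right is nullable, so S is nullable too.
No further non-terminal can be added: every production for the remaining non-terminals contains a terminal or a non-nullable non-terminal.
Nullable = { 'S', 'Y' }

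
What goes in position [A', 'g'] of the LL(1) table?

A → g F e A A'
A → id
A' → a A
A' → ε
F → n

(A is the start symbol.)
Empty (error entry)

To find M[A', 'g'], we find productions for A' where 'g' is in the predict set (PREDICT(N → α) = (FIRST(α) \ {ε}) ∪ (FOLLOW(N) if α ⇒* ε)).

Relevant sets:
  FOLLOW(A') = { $, 'a' }

A' → a A: PREDICT = { 'a' }
A' → ε: PREDICT = { $, 'a' }

M[A', 'g'] is empty (no production applies)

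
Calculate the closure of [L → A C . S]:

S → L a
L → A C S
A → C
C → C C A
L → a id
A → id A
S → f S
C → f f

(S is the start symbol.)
{ [A → . C], [A → . id A], [C → . C C A], [C → . f f], [L → . A C S], [L → . a id], [L → A C . S], [S → . L a], [S → . f S] }

To compute CLOSURE, for each item [A → α.Bβ] where B is a non-terminal, add [B → .γ] for all productions B → γ; repeat for the newly added items until nothing changes.

Start with: [L → A C . S]
  [L → A C . S] has the dot before S: add [S → . L a], [S → . f S]
  [S → . L a] has the dot before L: add [L → . A C S], [L → . a id]
  [L → . A C S] has the dot before A: add [A → . C], [A → . id A]
  [A → . C] has the dot before C: add [C → . C C A], [C → . f f]
No further items can be added.

CLOSURE = { [A → . C], [A → . id A], [C → . C C A], [C → . f f], [L → . A C S], [L → . a id], [L → A C . S], [S → . L a], [S → . f S] }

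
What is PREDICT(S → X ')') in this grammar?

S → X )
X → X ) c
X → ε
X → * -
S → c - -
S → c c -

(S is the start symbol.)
{ ')', '*' }

PREDICT(S → X ')') = (FIRST(RHS) \ {ε}) ∪ (FOLLOW(S) if ε ∈ FIRST(RHS), i.e. RHS ⇒* ε)
FIRST(X) = { ')', '*', ε }
FIRST(X ')') = { ')', '*' }
ε ∉ FIRST(X ')'), so FOLLOW(S) is not added.
PREDICT(S → X ')') = { ')', '*' }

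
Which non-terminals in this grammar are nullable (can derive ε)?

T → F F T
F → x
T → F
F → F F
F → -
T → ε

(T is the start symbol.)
{ 'T' }

A non-terminal is nullable if it can derive ε (the empty string): either it has an ε-production, or it has a production whose right-hand side consists entirely of nullable non-terminals.

ε-productions: T → ε
So T is immediately nullable.
No further non-terminal can be added: every production for the remaining non-terminals contains a terminal or a non-nullable non-terminal.
Nullable = { 'T' }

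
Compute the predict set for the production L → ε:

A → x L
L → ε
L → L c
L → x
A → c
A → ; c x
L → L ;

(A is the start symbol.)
{ $, ';', 'c' }

PREDICT(L → ε) = (FIRST(RHS) \ {ε}) ∪ (FOLLOW(L) if ε ∈ FIRST(RHS), i.e. RHS ⇒* ε)
The right-hand side is ε (FIRST(ε) = { ε }), so the predict set is FOLLOW(L) = { $, ';', 'c' }
PREDICT(L → ε) = { $, ';', 'c' }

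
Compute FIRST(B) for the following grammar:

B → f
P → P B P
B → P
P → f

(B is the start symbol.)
{ 'f' }

To compute FIRST(B), examine every production with B on the left-hand side, reading each right-hand side left to right until a non-nullable symbol is reached.

FIRST sets of the other non-terminals involved (by the same procedure, iterated to a fixed point):
  FIRST(P) = { 'f' }

From B → f:
  - f is a terminal: add 'f' and stop
From B → P:
  - P is a non-terminal: add FIRST(P) \ {ε} = { 'f' }
    P is not nullable, so stop

Collecting: FIRST(B) = { 'f' }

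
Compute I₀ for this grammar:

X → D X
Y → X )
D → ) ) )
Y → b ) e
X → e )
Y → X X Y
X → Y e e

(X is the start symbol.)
First, augment the grammar with X' → X
I₀ = CLOSURE({ [X' → . X] }):
  [X' → . X] has the dot before X: add [X → . D X], [X → . e )], [X → . Y e e]
  [X → . D X] has the dot before D: add [D → . ) ) )]
  [X → . Y e e] has the dot before Y: add [Y → . X )], [Y → . b ) e], [Y → . X X Y]
No further items can be added.

I₀ = { [D → . ) ) )], [X → . D X], [X → . Y e e], [X → . e )], [X' → . X], [Y → . X )], [Y → . X X Y], [Y → . b ) e] }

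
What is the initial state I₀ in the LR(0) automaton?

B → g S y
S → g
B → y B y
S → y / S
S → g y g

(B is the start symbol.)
{ [B → . g S y], [B → . y B y], [B' → . B] }

First, augment the grammar with B' → B
I₀ = CLOSURE({ [B' → . B] }):
  [B' → . B] has the dot before B: add [B → . g S y], [B → . y B y]
No further items can be added.

I₀ = { [B → . g S y], [B → . y B y], [B' → . B] }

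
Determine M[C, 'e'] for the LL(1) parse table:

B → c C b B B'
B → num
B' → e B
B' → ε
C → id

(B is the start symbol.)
To find M[C, 'e'], we find productions for C where 'e' is in the predict set (PREDICT(N → α) = (FIRST(α) \ {ε}) ∪ (FOLLOW(N) if α ⇒* ε)).

C → id: PREDICT = { 'id' }

M[C, 'e'] is empty (no production applies)

Answer: Empty (error entry)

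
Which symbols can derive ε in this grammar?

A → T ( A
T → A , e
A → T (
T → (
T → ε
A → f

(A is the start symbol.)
A non-terminal is nullable if it can derive ε (the empty string): either it has an ε-production, or it has a production whose right-hand side consists entirely of nullable non-terminals.

ε-productions: T → ε
So T is immediately nullable.
No further non-terminal can be added: every production for the remaining non-terminals contains a terminal or a non-nullable non-terminal.
Nullable = { 'T' }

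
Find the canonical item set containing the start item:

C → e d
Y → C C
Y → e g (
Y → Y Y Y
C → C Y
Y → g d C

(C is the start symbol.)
{ [C → . C Y], [C → . e d], [C' → . C] }

First, augment the grammar with C' → C
I₀ = CLOSURE({ [C' → . C] }):
  [C' → . C] has the dot before C: add [C → . e d], [C → . C Y]
No further items can be added.

I₀ = { [C → . C Y], [C → . e d], [C' → . C] }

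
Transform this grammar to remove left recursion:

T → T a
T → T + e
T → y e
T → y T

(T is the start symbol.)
T → y e T'
T → y T T'
T' → a T'
T' → + e T'
T' → ε

T is directly left-recursive. The standard transformation for
  A → A α₁ | ... | A α_m | β₁ | ... | β_n
is
  A  → β₁ A' | ... | β_n A'
  A' → α₁ A' | ... | α_m A' | ε

T → y e becomes T → y e T'
T → y T becomes T → y T T'
T → T a becomes T' → a T'
T → T + e becomes T' → + e T'
Add T' → ε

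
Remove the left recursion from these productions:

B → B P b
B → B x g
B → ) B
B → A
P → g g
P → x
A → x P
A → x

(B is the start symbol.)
B → ) B B'
B → A B'
B' → P b B'
B' → x g B'
B' → ε
P → g g
P → x
A → x P
A → x

B is directly left-recursive. The standard transformation for
  A → A α₁ | ... | A α_m | β₁ | ... | β_n
is
  A  → β₁ A' | ... | β_n A'
  A' → α₁ A' | ... | α_m A' | ε

B → ) B becomes B → ) B B'
B → A becomes B → A B'
B → B P b becomes B' → P b B'
B → B x g becomes B' → x g B'
Add B' → ε

Productions for other non-terminals are unchanged:
  P → g g
  P → x
  A → x P
  A → x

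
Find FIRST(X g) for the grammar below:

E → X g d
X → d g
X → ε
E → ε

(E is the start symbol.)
FIRST sets of the non-terminals involved (from the grammar, by fixed-point iteration):
  FIRST(X) = { 'd', ε }

To compute FIRST(X g), process the symbols left to right:
Symbol X is a non-terminal. Add FIRST(X) \ {ε} = { 'd' }
X is nullable (ε ∈ FIRST(X)), continue to the next symbol.
Symbol g is a terminal. Add 'g' and stop.
FIRST(X g) = { 'd', 'g' }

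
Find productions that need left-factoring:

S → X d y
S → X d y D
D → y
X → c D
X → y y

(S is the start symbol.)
Yes, S has productions with common prefix 'X d y'

Left-factoring is needed when two productions for the same non-terminal
share a common prefix on the right-hand side.

Productions for S:
  S → X d y
  S → X d y D
Productions for X:
  X → c D
  X → y y

Found common prefix 'X d y' in productions for S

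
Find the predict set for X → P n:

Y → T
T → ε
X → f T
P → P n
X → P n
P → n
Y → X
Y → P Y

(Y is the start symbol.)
PREDICT(X → P n) = (FIRST(RHS) \ {ε}) ∪ (FOLLOW(X) if ε ∈ FIRST(RHS), i.e. RHS ⇒* ε)
FIRST(P) = { 'n' }
FIRST(P n) = { 'n' }
ε ∉ FIRST(P n), so FOLLOW(X) is not added.
PREDICT(X → P n) = { 'n' }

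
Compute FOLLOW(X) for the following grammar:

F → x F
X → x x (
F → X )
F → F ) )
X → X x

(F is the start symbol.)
{ ')', 'x' }

To compute FOLLOW(X), find every occurrence of X on a right-hand side N → α X β: add FIRST(β) \ {ε}, and if β is empty or nullable also add FOLLOW(N). Iterate to a fixed point.

In F → X ): X is followed by ')', add FIRST(')') \ {ε} = { ')' }
In X → X x: X is followed by x, add FIRST(x) \ {ε} = { 'x' }

Taking the union: FOLLOW(X) = { ')', 'x' }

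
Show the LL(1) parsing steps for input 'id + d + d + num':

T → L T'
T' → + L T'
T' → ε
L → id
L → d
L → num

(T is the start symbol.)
LL(1) parsing maintains a stack (initially the start symbol over $) and the input. At each step: if the stack top is a terminal, match it against the current input token; if it is a non-terminal N, replace it with the RHS of M[N, lookahead] (the unique production whose predict set contains the lookahead).

Stack is shown with the top on the left.

Stack     Input               Action
------------------------------------
T $       id + d + d + num $  output T → L T'
L T' $    id + d + d + num $  output L → id
id T' $   id + d + d + num $  match 'id'
T' $      + d + d + num $     output T' → + L T'
+ L T' $  + d + d + num $     match '+'
L T' $    d + d + num $       output L → d
d T' $    d + d + num $       match 'd'
T' $      + d + num $         output T' → + L T'
+ L T' $  + d + num $         match '+'
L T' $    d + num $           output L → d
d T' $    d + num $           match 'd'
T' $      + num $             output T' → + L T'
+ L T' $  + num $             match '+'
L T' $    num $               output L → num
num T' $  num $               match 'num'
T' $      $                   output T' → ε
$         $                   accept

The string is accepted.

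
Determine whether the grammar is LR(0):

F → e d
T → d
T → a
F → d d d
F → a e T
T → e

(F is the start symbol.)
Yes, the grammar is LR(0)

A grammar is LR(0) if no state in the canonical LR(0) collection has:
  - both a shift item (dot before a terminal) and a complete item (shift-reduce conflict), or
  - two or more complete items (reduce-reduce conflict; the accept item [F' → F .] counts as a complete item here).

Augment with F' → F and build the canonical LR(0) collection (I0 = CLOSURE({[F' → . F]}), then GOTO on every symbol after a dot until no new states appear). It has 13 states:
  I0: { [F → . a e T], [F → . d d d], [F → . e d], [F' → . F] }  — shift
  I1: { [F' → F .] }  — accept
  I2: { [F → a . e T] }  — shift
  I3: { [F → d . d d] }  — shift
  I4: { [F → e . d] }  — shift
  I5: { [F → e d .] }  — reduce
  I6: { [F → d d . d] }  — shift
  I7: { [F → d d d .] }  — reduce
  I8: { [F → a e . T], [T → . a], [T → . d], [T → . e] }  — shift
  I9: { [F → a e T .] }  — reduce
  I10: { [T → a .] }  — reduce
  I11: { [T → d .] }  — reduce
  I12: { [T → e .] }  — reduce

Every state is either a pure shift/goto state or contains exactly one complete item and nothing to shift — no conflicts. The grammar is LR(0).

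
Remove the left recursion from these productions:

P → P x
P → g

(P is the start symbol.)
P is directly left-recursive. The standard transformation for
  A → A α₁ | ... | A α_m | β₁ | ... | β_n
is
  A  → β₁ A' | ... | β_n A'
  A' → α₁ A' | ... | α_m A' | ε

P → g becomes P → g P'
P → P x becomes P' → x P'
Add P' → ε

Resulting grammar:
P → g P'
P' → x P'
P' → ε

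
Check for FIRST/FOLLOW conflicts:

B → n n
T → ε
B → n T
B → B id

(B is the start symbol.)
No FIRST/FOLLOW conflicts.

Nullable non-terminals: T.
T has a nullable alternative but only one production, so nothing to check.

B has no nullable alternative, so no FIRST/FOLLOW check is needed there.

No FIRST/FOLLOW conflicts found.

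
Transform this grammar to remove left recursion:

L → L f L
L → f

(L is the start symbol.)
L is directly left-recursive. The standard transformation for
  A → A α₁ | ... | A α_m | β₁ | ... | β_n
is
  A  → β₁ A' | ... | β_n A'
  A' → α₁ A' | ... | α_m A' | ε

L → f becomes L → f L'
L → L f L becomes L' → f L L'
Add L' → ε

Resulting grammar:
L → f L'
L' → f L L'
L' → ε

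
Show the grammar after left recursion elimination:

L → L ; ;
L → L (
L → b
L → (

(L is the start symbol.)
L → b L'
L → ( L'
L' → ; ; L'
L' → ( L'
L' → ε

L is directly left-recursive. The standard transformation for
  A → A α₁ | ... | A α_m | β₁ | ... | β_n
is
  A  → β₁ A' | ... | β_n A'
  A' → α₁ A' | ... | α_m A' | ε

L → b becomes L → b L'
L → ( becomes L → ( L'
L → L ; ; becomes L' → ; ; L'
L → L ( becomes L' → ( L'
Add L' → ε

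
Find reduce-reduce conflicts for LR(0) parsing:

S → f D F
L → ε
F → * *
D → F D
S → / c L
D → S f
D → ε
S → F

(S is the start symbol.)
Augment with S' → S and build the canonical LR(0) collection (I0 = CLOSURE({[S' → . S]}), then GOTO on every symbol after a dot until no new states appear). It has 15 states:
  I0: { [F → . * *], [S → . / c L], [S → . F], [S → . f D F], [S' → . S] }  — shift
  I1: { [F → * . *] }  — shift
  I2: { [S → / . c L] }  — shift
  I3: { [S → F .] }  — reduce
  I4: { [S' → S .] }  — accept
  I5: { [D → . F D], [D → . S f], [D → .], [F → . * *], [S → . / c L], [S → . F], [S → . f D F], [S → f . D F] }  — shift, reduce
  I6: { [F → . * *], [S → f D . F] }  — shift
  I7: { [D → . F D], [D → . S f], [D → .], [D → F . D], [F → . * *], [S → . / c L], [S → . F], [S → . f D F], [S → F .] }  — shift, 2 reduces
  I8: { [D → S . f] }  — shift
  I9: { [D → S f .] }  — reduce
  I10: { [D → F D .] }  — reduce
  I11: { [S → f D F .] }  — reduce
  I12: { [L → .], [S → / c . L] }  — reduce
  I13: { [S → / c L .] }  — reduce
  I14: { [F → * * .] }  — reduce

I7 contains complete items [D → .], [S → F .] — reduce-reduce conflict.

Answer: Yes — I7: [D → .] vs [S → F .]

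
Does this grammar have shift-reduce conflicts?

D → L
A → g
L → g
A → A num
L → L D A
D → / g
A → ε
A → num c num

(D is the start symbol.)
A shift-reduce conflict occurs when an LR(0) state has both:
  - a complete (reduce) item [A → α .] (dot at the end), and
  - a shift item [B → β . c γ] (dot before a terminal).

Augment with D' → D and build the canonical LR(0) collection (I0 = CLOSURE({[D' → . D]}), then GOTO on every symbol after a dot until no new states appear). It has 13 states:
  I0: { [D → . / g], [D → . L], [D' → . D], [L → . L D A], [L → . g] }  — shift
  I1: { [D → / . g] }  — shift
  I2: { [D' → D .] }  — accept
  I3: { [D → . / g], [D → . L], [D → L .], [L → . L D A], [L → . g], [L → L . D A] }  — shift, reduce
  I4: { [L → g .] }  — reduce
  I5: { [A → . A num], [A → . g], [A → . num c num], [A → .], [L → L D . A] }  — shift, reduce
  I6: { [A → A . num], [L → L D A .] }  — shift, reduce
  I7: { [A → g .] }  — reduce
  I8: { [A → num . c num] }  — shift
  I9: { [A → num c . num] }  — shift
  I10: { [A → num c num .] }  — reduce
  I11: { [A → A num .] }  — reduce
  I12: { [D → / g .] }  — reduce

I3 contains reduce item [D → L .] and shift items [D → . / g], [L → . g] — shift-reduce conflict.
I5 contains reduce item [A → .] and shift items [A → . g], [A → . num c num] — shift-reduce conflict.
I6 contains reduce item [L → L D A .] and shift item [A → A . num] — shift-reduce conflict.

Answer: Yes — I3: [D → L .] vs [D → . / g]; I5: [A → .] vs [A → . g]; I6: [L → L D A .] vs [A → A . num]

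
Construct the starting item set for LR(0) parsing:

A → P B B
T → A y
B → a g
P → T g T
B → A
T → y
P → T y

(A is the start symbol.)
{ [A → . P B B], [A' → . A], [P → . T g T], [P → . T y], [T → . A y], [T → . y] }

First, augment the grammar with A' → A
I₀ = CLOSURE({ [A' → . A] }):
  [A' → . A] has the dot before A: add [A → . P B B]
  [A → . P B B] has the dot before P: add [P → . T g T], [P → . T y]
  [P → . T g T] has the dot before T: add [T → . A y], [T → . y]
No further items can be added.

I₀ = { [A → . P B B], [A' → . A], [P → . T g T], [P → . T y], [T → . A y], [T → . y] }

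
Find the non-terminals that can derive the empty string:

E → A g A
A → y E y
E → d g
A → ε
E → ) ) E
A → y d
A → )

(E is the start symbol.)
{ 'A' }

A non-terminal is nullable if it can derive ε (the empty string): either it has an ε-production, or it has a production whose right-hand side consists entirely of nullable non-terminals.

ε-productions: A → ε
So A is immediately nullable.
No further non-terminal can be added: every production for the remaining non-terminals contains a terminal or a non-nullable non-terminal.
Nullable = { 'A' }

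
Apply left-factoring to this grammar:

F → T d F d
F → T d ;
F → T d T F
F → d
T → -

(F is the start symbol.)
F → T d F'
F' → F d
F' → ;
F' → T F
F → d
T → -

Left-factoring transforms A → αβ₁ | αβ₂ into A → αA' and A' → β₁ | β₂
(α is the longest common prefix among the alternatives). Repeat until
no nonterminal has two alternatives with a common prefix.

Round 1: F has alternatives sharing prefix 'T d'. Introduce F': F → T d F'
  Add: F' → F d
  Add: F' → ;
  Add: F' → T F

No remaining common prefixes — done.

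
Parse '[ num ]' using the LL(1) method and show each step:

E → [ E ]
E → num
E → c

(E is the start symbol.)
LL(1) parsing maintains a stack (initially the start symbol over $) and the input. At each step: if the stack top is a terminal, match it against the current input token; if it is a non-terminal N, replace it with the RHS of M[N, lookahead] (the unique production whose predict set contains the lookahead).

Stack is shown with the top on the left.

Stack    Input      Action
--------------------------
E $      [ num ] $  output E → [ E ]
[ E ] $  [ num ] $  match '['
E ] $    num ] $    output E → num
num ] $  num ] $    match 'num'
] $      ] $        match ']'
$        $          accept

The string is accepted.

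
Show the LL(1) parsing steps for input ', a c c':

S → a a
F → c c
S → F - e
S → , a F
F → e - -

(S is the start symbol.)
Stack is shown with the top on the left.

Stack    Input      Action
--------------------------
S $      , a c c $  output S → , a F
, a F $  , a c c $  match ','
a F $    a c c $    match 'a'
F $      c c $      output F → c c
c c $    c c $      match 'c'
c $      c $        match 'c'
$        $          accept

The string is accepted.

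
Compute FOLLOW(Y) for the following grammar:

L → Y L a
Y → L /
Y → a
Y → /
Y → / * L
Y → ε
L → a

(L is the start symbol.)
{ '/', 'a' }

To compute FOLLOW(Y), find every occurrence of Y on a right-hand side N → α Y β: add FIRST(β) \ {ε}, and if β is empty or nullable also add FOLLOW(N). Iterate to a fixed point.

In L → Y L a: Y is followed by L a, add FIRST(L a) \ {ε} = { '/', 'a' }

Taking the union: FOLLOW(Y) = { '/', 'a' }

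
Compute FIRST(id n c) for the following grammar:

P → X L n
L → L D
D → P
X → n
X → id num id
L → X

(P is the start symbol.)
To compute FIRST(id n c), process the symbols left to right:
Symbol id is a terminal. Add 'id' and stop.
FIRST(id n c) = { 'id' }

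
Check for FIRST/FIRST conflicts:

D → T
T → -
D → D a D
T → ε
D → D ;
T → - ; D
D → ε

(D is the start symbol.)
Yes. D → T / D → D a D on { '-' }; D → T / D → D ';' on { '-' }; D → T / D → ε on { ε }; D → D a D / D → D ';' on { '-', ';', 'a' }; T → '-' / T → '-' ';' D on { '-' }

A FIRST/FIRST conflict occurs when two productions N → α and N → β for the same non-terminal have FIRST(α) ∩ FIRST(β) ≠ ∅ (with ε ∈ FIRST of a nullable right-hand side, so two nullable alternatives also conflict).

FIRST sets of the non-terminals at (or reachable through a nullable prefix from) the front of some alternative:
  FIRST(T) = { '-', ε }
  FIRST(D) = { '-', ';', 'a', ε }

Productions for D:
  D → T: FIRST = { '-', ε }
  D → D a D: FIRST = { '-', ';', 'a' }
  D → D ;: FIRST = { '-', ';', 'a' }
  D → ε: FIRST = { ε }
Productions for T:
  T → -: FIRST = { '-' }
  T → ε: FIRST = { ε }
  T → - ; D: FIRST = { '-' }

Conflict for D: D → T and D → D a D
  Overlap: { '-' }
Conflict for D: D → T and D → D ;
  Overlap: { '-' }
Conflict for D: D → T and D → ε
  Overlap: { ε }
Conflict for D: D → D a D and D → D ;
  Overlap: { '-', ';', 'a' }
Conflict for T: T → - and T → - ; D
  Overlap: { '-' }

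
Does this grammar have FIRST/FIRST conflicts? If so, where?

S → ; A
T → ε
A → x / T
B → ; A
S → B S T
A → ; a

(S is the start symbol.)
A FIRST/FIRST conflict occurs when two productions N → α and N → β for the same non-terminal have FIRST(α) ∩ FIRST(β) ≠ ∅ (with ε ∈ FIRST of a nullable right-hand side, so two nullable alternatives also conflict).

FIRST sets of the non-terminals at (or reachable through a nullable prefix from) the front of some alternative:
  FIRST(B) = { ';' }

Productions for S:
  S → ; A: FIRST = { ';' }
  S → B S T: FIRST = { ';' }
Productions for A:
  A → x / T: FIRST = { 'x' }
  A → ; a: FIRST = { ';' }
T, B have only one production, so no FIRST/FIRST conflict is possible there.

Conflict for S: S → ; A and S → B S T
  Overlap: { ';' }

Answer: Yes. S → ';' A / S → B S T on { ';' }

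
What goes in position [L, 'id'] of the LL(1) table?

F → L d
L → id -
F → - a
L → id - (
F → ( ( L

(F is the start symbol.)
To find M[L, 'id'], we find productions for L where 'id' is in the predict set (PREDICT(N → α) = (FIRST(α) \ {ε}) ∪ (FOLLOW(N) if α ⇒* ε)).

L → id -: PREDICT = { 'id' }
  'id' is in predict set, so this production goes in M[L, 'id']
L → id - (: PREDICT = { 'id' }
  'id' is in predict set, so this production goes in M[L, 'id']

M[L, 'id'] = L → id -, L → id - (  (a multiply-defined cell — the grammar is not LL(1))

Answer: L → id -, L → id - (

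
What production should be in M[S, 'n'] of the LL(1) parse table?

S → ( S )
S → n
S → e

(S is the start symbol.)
To find M[S, 'n'], we find productions for S where 'n' is in the predict set (PREDICT(N → α) = (FIRST(α) \ {ε}) ∪ (FOLLOW(N) if α ⇒* ε)).

S → ( S ): PREDICT = { '(' }
S → n: PREDICT = { 'n' }
  'n' is in predict set, so this production goes in M[S, 'n']
S → e: PREDICT = { 'e' }

M[S, 'n'] = S → n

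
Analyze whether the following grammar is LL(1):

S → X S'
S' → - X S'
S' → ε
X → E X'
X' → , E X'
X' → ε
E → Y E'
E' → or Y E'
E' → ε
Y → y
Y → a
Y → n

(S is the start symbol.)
A grammar is LL(1) if for each non-terminal N with multiple productions, the predict sets of those productions are pairwise disjoint, where PREDICT(N → α) = (FIRST(α) \ {ε}) ∪ (FOLLOW(N) if α ⇒* ε).

Relevant sets:
  FOLLOW(S') = { $ }
  FOLLOW(X') = { $, '-' }
  FOLLOW(E') = { $, ',', '-' }

For S':
  PREDICT(S' → '-' X S') = { '-' }
  PREDICT(S' → ε) = { $ }
For X':
  PREDICT(X' → ',' E X') = { ',' }
  PREDICT(X' → ε) = { $, '-' }
For E':
  PREDICT(E' → or Y E') = { 'or' }
  PREDICT(E' → ε) = { $, ',', '-' }
For Y:
  PREDICT(Y → y) = { 'y' }
  PREDICT(Y → a) = { 'a' }
  PREDICT(Y → n) = { 'n' }
S, X, E have a single production, so nothing to check there.

All predict sets are disjoint. The grammar IS LL(1).

Answer: Yes, the grammar is LL(1).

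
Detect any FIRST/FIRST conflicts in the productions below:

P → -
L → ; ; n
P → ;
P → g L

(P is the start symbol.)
No FIRST/FIRST conflicts.

Productions for P:
  P → -: FIRST = { '-' }
  P → ;: FIRST = { ';' }
  P → g L: FIRST = { 'g' }
L has only one production, so no FIRST/FIRST conflict is possible there.

All alternatives of each non-terminal have pairwise disjoint FIRST sets.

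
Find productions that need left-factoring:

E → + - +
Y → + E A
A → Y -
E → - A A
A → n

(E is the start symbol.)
Left-factoring is needed when two productions for the same non-terminal
share a common prefix on the right-hand side.

Productions for E:
  E → + - +
  E → - A A
Productions for A:
  A → Y -
  A → n

No common prefixes found.

Answer: No, left-factoring is not needed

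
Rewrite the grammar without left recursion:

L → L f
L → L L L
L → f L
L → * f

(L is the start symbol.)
L → f L L'
L → * f L'
L' → f L'
L' → L L L'
L' → ε

L is directly left-recursive. The standard transformation for
  A → A α₁ | ... | A α_m | β₁ | ... | β_n
is
  A  → β₁ A' | ... | β_n A'
  A' → α₁ A' | ... | α_m A' | ε

L → f L becomes L → f L L'
L → * f becomes L → * f L'
L → L f becomes L' → f L'
L → L L L becomes L' → L L L'
Add L' → ε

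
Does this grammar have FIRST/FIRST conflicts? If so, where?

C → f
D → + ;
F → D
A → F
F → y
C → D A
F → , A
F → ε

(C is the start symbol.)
A FIRST/FIRST conflict occurs when two productions N → α and N → β for the same non-terminal have FIRST(α) ∩ FIRST(β) ≠ ∅ (with ε ∈ FIRST of a nullable right-hand side, so two nullable alternatives also conflict).

FIRST sets of the non-terminals at (or reachable through a nullable prefix from) the front of some alternative:
  FIRST(D) = { '+' }

Productions for C:
  C → f: FIRST = { 'f' }
  C → D A: FIRST = { '+' }
Productions for F:
  F → D: FIRST = { '+' }
  F → y: FIRST = { 'y' }
  F → , A: FIRST = { ',' }
  F → ε: FIRST = { ε }
D, A have only one production, so no FIRST/FIRST conflict is possible there.

All alternatives of each non-terminal have pairwise disjoint FIRST sets.

Answer: No FIRST/FIRST conflicts.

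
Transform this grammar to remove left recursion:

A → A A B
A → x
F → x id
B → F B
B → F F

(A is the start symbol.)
A → x A'
A' → A B A'
A' → ε
F → x id
B → F B
B → F F

A is directly left-recursive. The standard transformation for
  A → A α₁ | ... | A α_m | β₁ | ... | β_n
is
  A  → β₁ A' | ... | β_n A'
  A' → α₁ A' | ... | α_m A' | ε

A → x becomes A → x A'
A → A A B becomes A' → A B A'
Add A' → ε

Productions for other non-terminals are unchanged:
  F → x id
  B → F B
  B → F F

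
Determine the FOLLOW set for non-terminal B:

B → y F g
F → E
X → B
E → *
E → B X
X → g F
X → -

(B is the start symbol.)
To compute FOLLOW(B), find every occurrence of B on a right-hand side N → α B β: add FIRST(β) \ {ε}, and if β is empty or nullable also add FOLLOW(N). Iterate to a fixed point.

B is the start symbol, so $ ∈ FOLLOW(B).
In X → B: B is at the end, add FOLLOW(X)
In E → B X: B is followed by X, add FIRST(X) \ {ε} = { '-', 'g', 'y' }

The FOLLOW sets referred to above (computed the same way, to a fixed point):
  FOLLOW(X) = { 'g' }

Taking the union: FOLLOW(B) = { $, '-', 'g', 'y' }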